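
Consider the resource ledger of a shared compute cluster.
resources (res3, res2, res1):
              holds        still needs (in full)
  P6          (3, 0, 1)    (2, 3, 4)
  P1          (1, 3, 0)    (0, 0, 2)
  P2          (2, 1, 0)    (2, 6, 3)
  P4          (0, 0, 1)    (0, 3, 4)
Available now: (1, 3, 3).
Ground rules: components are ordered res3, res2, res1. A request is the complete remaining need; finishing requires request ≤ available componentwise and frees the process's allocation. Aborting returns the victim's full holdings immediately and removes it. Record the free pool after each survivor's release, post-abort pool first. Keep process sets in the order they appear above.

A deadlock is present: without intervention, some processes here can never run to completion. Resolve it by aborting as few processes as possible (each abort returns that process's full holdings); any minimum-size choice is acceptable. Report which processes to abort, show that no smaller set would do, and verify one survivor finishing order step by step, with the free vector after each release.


Abort P4.
Key observation: no ordering could ever have run P6 before the abort of P4; with (0, 0, 1) back in the pool it fits at step 2.
Minimality: the empty abort set fails — the state is deadlocked as it stands.
The survivors complete as P1, P6, P2. Step-by-step check (starting from the post-abort pool):
  pool = (1, 3, 4)
  run P1 (needs (0, 0, 2), free (1, 3, 4)); after release of (1, 3, 0) the pool is (2, 6, 4)
  run P6 (needs (2, 3, 4), free (2, 6, 4)); after release of (3, 0, 1) the pool is (5, 6, 5)
  run P2 (needs (2, 6, 3), free (5, 6, 5)); after release of (2, 1, 0) the pool is (7, 7, 5)


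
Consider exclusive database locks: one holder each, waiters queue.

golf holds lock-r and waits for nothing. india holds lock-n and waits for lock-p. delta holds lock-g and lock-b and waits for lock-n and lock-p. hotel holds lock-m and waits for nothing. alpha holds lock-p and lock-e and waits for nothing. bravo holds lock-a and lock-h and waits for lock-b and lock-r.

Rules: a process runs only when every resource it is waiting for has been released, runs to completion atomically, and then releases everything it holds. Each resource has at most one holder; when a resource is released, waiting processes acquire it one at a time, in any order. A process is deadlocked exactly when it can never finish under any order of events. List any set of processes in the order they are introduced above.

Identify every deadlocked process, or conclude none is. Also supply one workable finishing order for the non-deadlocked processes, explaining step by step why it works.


No process is deadlocked.
Key observation: the wait relation is loop-free; peeling off processes with no waits unwinds the whole state.
The rest can finish in the order golf, alpha, hotel, india, delta, bravo.
Check, step by step:
  golf waits on nothing -> runs at once and releases lock-r
  alpha waits on nothing -> runs at once and releases lock-p and lock-e
  hotel waits on nothing -> runs at once and releases lock-m
  run india (all its waits — lock-p — are resolved); releases lock-n
  run delta (all its waits — lock-n and lock-p — are resolved); releases lock-g and lock-b
  run bravo (all its waits — lock-b and lock-r — are resolved); releases lock-a and lock-h


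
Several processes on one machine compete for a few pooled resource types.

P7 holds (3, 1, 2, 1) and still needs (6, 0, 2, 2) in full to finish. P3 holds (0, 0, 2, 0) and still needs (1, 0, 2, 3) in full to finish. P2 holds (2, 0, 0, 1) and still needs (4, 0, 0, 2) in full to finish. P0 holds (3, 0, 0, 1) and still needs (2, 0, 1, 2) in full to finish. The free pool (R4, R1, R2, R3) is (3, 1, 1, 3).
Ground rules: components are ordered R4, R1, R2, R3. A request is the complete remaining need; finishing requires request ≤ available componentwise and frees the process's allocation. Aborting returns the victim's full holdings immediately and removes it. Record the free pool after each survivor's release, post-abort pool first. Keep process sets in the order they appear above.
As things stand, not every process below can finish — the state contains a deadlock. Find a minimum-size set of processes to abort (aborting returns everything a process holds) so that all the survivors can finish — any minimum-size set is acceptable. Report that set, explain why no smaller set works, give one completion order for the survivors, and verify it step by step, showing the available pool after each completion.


The answer: abort P7.
Key observation: aborting P7 returns (3, 1, 2, 1), and P3 — hopeless before — runs at step 3 with the returned capacity in the pool.
Why nothing smaller works: aborting no one leaves the state deadlocked as given.
The survivors complete as P0, P2, P3. Step-by-step check (starting from the post-abort pool):
  pool = (6, 2, 3, 4)
  run P0 (needs (2, 0, 1, 2), free (6, 2, 3, 4)); after release of (3, 0, 0, 1) the pool is (9, 2, 3, 5)
  run P2 (needs (4, 0, 0, 2), free (9, 2, 3, 5)); after release of (2, 0, 0, 1) the pool is (11, 2, 3, 6)
  run P3 (needs (1, 0, 2, 3), free (11, 2, 3, 6)); after release of (0, 0, 2, 0) the pool is (11, 2, 5, 6)


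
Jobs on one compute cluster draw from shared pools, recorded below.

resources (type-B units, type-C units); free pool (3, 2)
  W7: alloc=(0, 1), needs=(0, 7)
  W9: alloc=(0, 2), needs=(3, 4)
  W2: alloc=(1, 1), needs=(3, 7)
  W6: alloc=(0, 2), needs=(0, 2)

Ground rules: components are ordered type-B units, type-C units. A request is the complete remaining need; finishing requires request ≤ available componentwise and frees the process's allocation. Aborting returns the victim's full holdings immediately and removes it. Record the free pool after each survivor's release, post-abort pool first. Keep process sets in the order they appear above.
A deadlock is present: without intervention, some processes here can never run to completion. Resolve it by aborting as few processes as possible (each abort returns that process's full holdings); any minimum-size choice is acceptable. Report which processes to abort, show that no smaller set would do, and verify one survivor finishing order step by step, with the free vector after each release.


Minimum abort set: W2.
Key observation: W7 had no path to completion before; after the abort of W2 ((1, 1) returned), step 3 is where it fits.
Minimality: the empty abort set fails — the state is deadlocked as it stands.
The survivors complete as W6, W9, W7. Verifying each step (starting from the post-abort pool):
  pool = (4, 3)
  W6: need (0, 2) fits (4, 3); releases (0, 2), pool now (4, 5)
  W9: need (3, 4) fits (4, 5); releases (0, 2), pool now (4, 7)
  W7: need (0, 7) fits (4, 7); releases (0, 1), pool now (4, 8)


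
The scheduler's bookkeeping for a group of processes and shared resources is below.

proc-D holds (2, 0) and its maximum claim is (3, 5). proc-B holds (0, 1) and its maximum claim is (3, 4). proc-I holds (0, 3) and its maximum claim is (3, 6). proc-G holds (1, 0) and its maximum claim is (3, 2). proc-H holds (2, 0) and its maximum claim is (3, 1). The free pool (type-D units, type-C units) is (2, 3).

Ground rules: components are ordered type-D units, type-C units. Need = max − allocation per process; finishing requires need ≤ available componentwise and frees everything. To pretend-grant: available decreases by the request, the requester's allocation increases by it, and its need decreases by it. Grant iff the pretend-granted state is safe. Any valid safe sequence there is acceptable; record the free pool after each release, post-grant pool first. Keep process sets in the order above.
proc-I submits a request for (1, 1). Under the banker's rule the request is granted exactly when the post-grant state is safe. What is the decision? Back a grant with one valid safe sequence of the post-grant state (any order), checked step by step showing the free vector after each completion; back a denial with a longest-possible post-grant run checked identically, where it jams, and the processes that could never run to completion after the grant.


GRANT. The post-grant state is safe; one safe sequence: proc-H, proc-I, proc-D, proc-B, proc-G.
Key observation: (1, 2) free after granting still covers proc-H first, and each release covers the next.
Verifying the post-grant state step by step:
  pool = (1, 2)
  proc-H: need (1, 1) fits (1, 2); releases (2, 0), pool now (3, 2)
  proc-I: need (2, 2) fits (3, 2); releases (1, 4), pool now (4, 6)
  proc-D: need (1, 5) fits (4, 6); releases (2, 0), pool now (6, 6)
  proc-B: need (3, 3) fits (6, 6); releases (0, 1), pool now (6, 7)
  proc-G: need (2, 2) fits (6, 7); releases (1, 0), pool now (7, 7)


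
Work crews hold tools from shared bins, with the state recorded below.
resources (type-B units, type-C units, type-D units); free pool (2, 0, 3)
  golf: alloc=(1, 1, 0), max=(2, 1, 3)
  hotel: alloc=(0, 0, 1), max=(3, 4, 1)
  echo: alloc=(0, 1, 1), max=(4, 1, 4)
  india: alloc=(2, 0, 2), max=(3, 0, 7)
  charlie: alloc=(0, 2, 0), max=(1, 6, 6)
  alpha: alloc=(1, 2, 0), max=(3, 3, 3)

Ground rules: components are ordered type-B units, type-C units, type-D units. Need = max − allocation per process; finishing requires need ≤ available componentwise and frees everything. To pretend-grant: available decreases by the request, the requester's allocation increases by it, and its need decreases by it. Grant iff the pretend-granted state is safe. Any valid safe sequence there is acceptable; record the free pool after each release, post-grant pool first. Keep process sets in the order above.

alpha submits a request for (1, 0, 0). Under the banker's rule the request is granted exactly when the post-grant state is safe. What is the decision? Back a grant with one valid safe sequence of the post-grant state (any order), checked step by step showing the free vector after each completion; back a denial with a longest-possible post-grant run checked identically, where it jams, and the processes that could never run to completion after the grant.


GRANT: granting preserves safety; a valid post-grant sequence is golf, alpha, echo, hotel, india, charlie.
Key observation: granting shrinks the pool to (1, 0, 3), yet golf still fits and the chain goes through.
Step-by-step check of the post-grant state:
  pool = (1, 0, 3)
  golf needs (1, 0, 3) <= (1, 0, 3) -> finishes; pool += (1, 1, 0) = (2, 1, 3)
  alpha needs (1, 1, 3) <= (2, 1, 3) -> finishes; pool += (2, 2, 0) = (4, 3, 3)
  echo needs (4, 0, 3) <= (4, 3, 3) -> finishes; pool += (0, 1, 1) = (4, 4, 4)
  hotel needs (3, 4, 0) <= (4, 4, 4) -> finishes; pool += (0, 0, 1) = (4, 4, 5)
  india needs (1, 0, 5) <= (4, 4, 5) -> finishes; pool += (2, 0, 2) = (6, 4, 7)
  charlie needs (1, 4, 6) <= (6, 4, 7) -> finishes; pool += (0, 2, 0) = (6, 6, 7)


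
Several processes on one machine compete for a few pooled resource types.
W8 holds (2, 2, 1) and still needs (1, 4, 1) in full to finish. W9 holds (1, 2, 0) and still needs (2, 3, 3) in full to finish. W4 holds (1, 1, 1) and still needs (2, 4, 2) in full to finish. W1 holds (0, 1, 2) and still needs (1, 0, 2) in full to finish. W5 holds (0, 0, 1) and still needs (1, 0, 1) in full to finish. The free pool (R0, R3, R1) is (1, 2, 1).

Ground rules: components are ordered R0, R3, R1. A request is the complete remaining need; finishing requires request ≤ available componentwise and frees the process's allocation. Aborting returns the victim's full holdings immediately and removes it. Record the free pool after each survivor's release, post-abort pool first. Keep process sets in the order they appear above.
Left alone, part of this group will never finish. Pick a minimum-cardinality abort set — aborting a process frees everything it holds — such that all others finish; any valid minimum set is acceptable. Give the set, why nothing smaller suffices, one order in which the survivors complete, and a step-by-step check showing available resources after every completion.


Abort W4.
Key observation: no ordering could ever have run W9 before the abort of W4; with (1, 1, 1) back in the pool it fits at step 3.
Minimality: the empty abort set fails — the state is deadlocked as it stands.
The survivors complete as W1, W5, W9, W8. Check, step by step (starting from the post-abort pool):
  pool = (2, 3, 2)
  W1 needs (1, 0, 2) <= (2, 3, 2) -> finishes; pool += (0, 1, 2) = (2, 4, 4)
  W5 needs (1, 0, 1) <= (2, 4, 4) -> finishes; pool += (0, 0, 1) = (2, 4, 5)
  W9 needs (2, 3, 3) <= (2, 4, 5) -> finishes; pool += (1, 2, 0) = (3, 6, 5)
  W8 needs (1, 4, 1) <= (3, 6, 5) -> finishes; pool += (2, 2, 1) = (5, 8, 6)


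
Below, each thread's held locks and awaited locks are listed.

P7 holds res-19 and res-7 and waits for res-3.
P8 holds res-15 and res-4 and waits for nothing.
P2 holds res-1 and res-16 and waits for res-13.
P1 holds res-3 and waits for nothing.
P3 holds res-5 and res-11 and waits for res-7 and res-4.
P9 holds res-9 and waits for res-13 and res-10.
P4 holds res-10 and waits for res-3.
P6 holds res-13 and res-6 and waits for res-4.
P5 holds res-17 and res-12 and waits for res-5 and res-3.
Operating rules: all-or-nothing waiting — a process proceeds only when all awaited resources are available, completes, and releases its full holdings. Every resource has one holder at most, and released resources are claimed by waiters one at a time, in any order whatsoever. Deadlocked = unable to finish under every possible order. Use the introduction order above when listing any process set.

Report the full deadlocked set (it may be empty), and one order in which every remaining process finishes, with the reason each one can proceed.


The deadlocked set is empty.
Key observation: the waits form no ring: some process can always run, and its releases unblock the others one by one.
A valid finishing order for the others: P8, P1, P4, P6, P7, P9, P3, P5, P2.
Verifying each step:
  run P8 (it waits on nothing); releases res-15 and res-4
  run P1 (it waits on nothing); releases res-3
  P4: everything it awaited (res-3) is free; runs, freeing res-10
  P6: everything it awaited (res-4) is free; runs, freeing res-13 and res-6
  P7: everything it awaited (res-3) is free; runs, freeing res-19 and res-7
  P9: everything it awaited (res-13 and res-10) is free; runs, freeing res-9
  P3: everything it awaited (res-7 and res-4) is free; runs, freeing res-5 and res-11
  P5: everything it awaited (res-5 and res-3) is free; runs, freeing res-17 and res-12
  P2: everything it awaited (res-13) is free; runs, freeing res-1 and res-16


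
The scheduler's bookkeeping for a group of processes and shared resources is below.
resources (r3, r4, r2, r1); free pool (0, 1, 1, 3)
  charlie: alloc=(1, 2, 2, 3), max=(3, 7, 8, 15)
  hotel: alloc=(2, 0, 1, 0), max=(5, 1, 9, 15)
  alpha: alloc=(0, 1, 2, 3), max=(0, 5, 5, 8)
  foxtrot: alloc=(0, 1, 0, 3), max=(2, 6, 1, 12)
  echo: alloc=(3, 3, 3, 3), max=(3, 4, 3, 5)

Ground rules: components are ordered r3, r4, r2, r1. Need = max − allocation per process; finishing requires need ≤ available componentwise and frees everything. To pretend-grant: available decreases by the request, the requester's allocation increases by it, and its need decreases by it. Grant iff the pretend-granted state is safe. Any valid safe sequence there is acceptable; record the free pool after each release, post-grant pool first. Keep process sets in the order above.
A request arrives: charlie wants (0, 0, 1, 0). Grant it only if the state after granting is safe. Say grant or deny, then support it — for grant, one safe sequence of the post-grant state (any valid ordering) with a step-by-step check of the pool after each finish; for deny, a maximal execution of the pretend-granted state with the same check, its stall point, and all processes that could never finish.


GRANT — the state after the grant stays safe, e.g. via echo, alpha, foxtrot, charlie, hotel.
Key observation: (0, 1, 0, 3) free after granting still covers echo first, and each release covers the next.
Check on the post-grant state, step by step:
  pool = (0, 1, 0, 3)
  echo: need (0, 1, 0, 2) fits (0, 1, 0, 3); releases (3, 3, 3, 3), pool now (3, 4, 3, 6)
  alpha: need (0, 4, 3, 5) fits (3, 4, 3, 6); releases (0, 1, 2, 3), pool now (3, 5, 5, 9)
  foxtrot: need (2, 5, 1, 9) fits (3, 5, 5, 9); releases (0, 1, 0, 3), pool now (3, 6, 5, 12)
  charlie: need (2, 5, 5, 12) fits (3, 6, 5, 12); releases (1, 2, 3, 3), pool now (4, 8, 8, 15)
  hotel: need (3, 1, 8, 15) fits (4, 8, 8, 15); releases (2, 0, 1, 0), pool now (6, 8, 9, 15)


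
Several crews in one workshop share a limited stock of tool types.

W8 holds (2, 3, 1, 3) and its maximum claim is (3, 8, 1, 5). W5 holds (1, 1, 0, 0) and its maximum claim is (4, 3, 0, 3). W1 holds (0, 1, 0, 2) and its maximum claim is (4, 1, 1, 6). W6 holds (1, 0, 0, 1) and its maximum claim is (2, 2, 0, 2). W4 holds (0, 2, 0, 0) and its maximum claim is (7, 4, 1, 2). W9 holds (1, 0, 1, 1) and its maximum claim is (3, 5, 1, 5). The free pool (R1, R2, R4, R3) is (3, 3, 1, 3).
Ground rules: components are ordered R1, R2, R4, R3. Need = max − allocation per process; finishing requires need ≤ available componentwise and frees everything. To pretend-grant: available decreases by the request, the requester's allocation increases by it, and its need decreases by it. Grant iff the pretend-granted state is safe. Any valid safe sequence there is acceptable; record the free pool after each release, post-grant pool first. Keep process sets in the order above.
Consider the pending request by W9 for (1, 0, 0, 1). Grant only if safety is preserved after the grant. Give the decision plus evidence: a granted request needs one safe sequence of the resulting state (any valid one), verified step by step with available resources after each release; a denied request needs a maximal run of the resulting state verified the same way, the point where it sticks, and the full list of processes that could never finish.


DENY. Granting would leave the state unsafe.
Key observation: after W6, W5 the pool peaks at (4, 4, 1, 3), and each blocked process is short somewhere: W8 on R2; W1 on R3; W4 on R1; W9 on R2.
Pretend the grant happened; the run W6, W5 goes as far as possible. Step-by-step check:
  pool = (2, 3, 1, 2)
  W6: need (1, 2, 0, 1) fits (2, 3, 1, 2); releases (1, 0, 0, 1), pool now (3, 3, 1, 3)
  W5: need (3, 2, 0, 3) fits (3, 3, 1, 3); releases (1, 1, 0, 0), pool now (4, 4, 1, 3)
  W8 still needs (1, 5, 0, 2) but only (4, 4, 1, 3) is free — short on R2
  W1 still needs (4, 0, 1, 4) but only (4, 4, 1, 3) is free — short on R3
  W4 still needs (7, 2, 1, 2) but only (4, 4, 1, 3) is free — short on R1
  W9 still needs (1, 5, 0, 3) but only (4, 4, 1, 3) is free — short on R2
Post-grant, the permanently blocked set is W8, W1, W4 and W9.


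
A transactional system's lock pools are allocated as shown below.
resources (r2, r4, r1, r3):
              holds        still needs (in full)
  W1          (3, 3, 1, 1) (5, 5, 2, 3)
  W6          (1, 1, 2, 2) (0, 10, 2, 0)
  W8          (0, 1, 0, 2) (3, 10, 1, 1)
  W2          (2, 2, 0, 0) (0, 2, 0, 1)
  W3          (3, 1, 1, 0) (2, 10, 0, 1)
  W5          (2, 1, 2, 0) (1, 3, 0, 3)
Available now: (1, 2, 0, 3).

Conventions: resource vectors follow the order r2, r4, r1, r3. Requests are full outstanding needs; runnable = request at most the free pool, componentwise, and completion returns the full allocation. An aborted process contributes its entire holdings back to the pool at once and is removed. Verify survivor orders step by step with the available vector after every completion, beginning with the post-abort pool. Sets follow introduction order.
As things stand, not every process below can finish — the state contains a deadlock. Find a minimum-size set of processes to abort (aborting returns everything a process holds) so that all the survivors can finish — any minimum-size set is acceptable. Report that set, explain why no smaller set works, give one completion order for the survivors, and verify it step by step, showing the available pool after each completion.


Minimum abort set: W8 and W3.
Key observation: W6 could never have finished before the abort; with (3, 2, 1, 2) returned by W8 and W3, it fits at step 4.
Why nothing smaller works — every single abort fails: W1 alone leaves W6 blocked (short on r4); W6 alone leaves W8 blocked (short on r4); W8 alone leaves W6 blocked (short on r4); W2 alone leaves W6 blocked (short on r4); W3 alone leaves W6 blocked (short on r4); W5 alone leaves W6 blocked (short on r4).
One survivor order: W5, W2, W1, W6. Walking it through (post-abort pool first):
  pool = (4, 4, 1, 5)
  W5 needs (1, 3, 0, 3) <= (4, 4, 1, 5) -> finishes; pool += (2, 1, 2, 0) = (6, 5, 3, 5)
  W2 needs (0, 2, 0, 1) <= (6, 5, 3, 5) -> finishes; pool += (2, 2, 0, 0) = (8, 7, 3, 5)
  W1 needs (5, 5, 2, 3) <= (8, 7, 3, 5) -> finishes; pool += (3, 3, 1, 1) = (11, 10, 4, 6)
  W6 needs (0, 10, 2, 0) <= (11, 10, 4, 6) -> finishes; pool += (1, 1, 2, 2) = (12, 11, 6, 8)


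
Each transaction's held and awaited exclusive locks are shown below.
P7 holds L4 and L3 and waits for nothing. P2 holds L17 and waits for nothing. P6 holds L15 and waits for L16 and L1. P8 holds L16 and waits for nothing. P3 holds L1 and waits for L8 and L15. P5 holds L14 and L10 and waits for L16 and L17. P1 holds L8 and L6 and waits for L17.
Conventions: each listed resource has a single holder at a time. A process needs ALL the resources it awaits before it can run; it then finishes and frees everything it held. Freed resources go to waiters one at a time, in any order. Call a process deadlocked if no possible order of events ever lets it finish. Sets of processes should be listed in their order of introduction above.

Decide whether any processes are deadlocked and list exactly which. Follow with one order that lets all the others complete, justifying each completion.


Deadlocked: P6 and P3.
Key observation: the loop P6 -> P3 -> P6 blocks itself forever; no other process is dragged down with it.
A valid finishing order for the others: P2, P8, P1, P7, P5.
Step-by-step check:
  P2: no waits; runs immediately, freeing L17
  P8: no waits; runs immediately, freeing L16
  P1: everything it awaited (L17) is free; runs, freeing L8 and L6
  P7: no waits; runs immediately, freeing L4 and L3
  P5: everything it awaited (L16 and L17) is free; runs, freeing L14 and L10


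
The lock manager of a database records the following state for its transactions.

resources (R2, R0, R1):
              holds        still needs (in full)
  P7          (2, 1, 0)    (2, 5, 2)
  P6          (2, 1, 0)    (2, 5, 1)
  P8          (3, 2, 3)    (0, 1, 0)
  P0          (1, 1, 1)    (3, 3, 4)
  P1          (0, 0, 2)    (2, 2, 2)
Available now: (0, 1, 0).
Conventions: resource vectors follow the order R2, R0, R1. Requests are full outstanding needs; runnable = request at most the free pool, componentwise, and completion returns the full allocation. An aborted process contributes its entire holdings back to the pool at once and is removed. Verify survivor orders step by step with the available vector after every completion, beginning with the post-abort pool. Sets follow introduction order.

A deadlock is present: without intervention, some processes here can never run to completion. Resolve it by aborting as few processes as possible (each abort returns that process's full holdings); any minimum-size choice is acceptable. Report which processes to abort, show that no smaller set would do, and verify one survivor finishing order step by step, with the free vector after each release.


Abort P6.
Key observation: aborting P6 returns (2, 1, 0), and P7 — hopeless before — runs at step 4 with the returned capacity in the pool.
Minimality: the empty abort set fails — the state is deadlocked as it stands.
Survivors finish in the order: P8, P1, P0, P7. Walking it through (pool after the aborts first):
  pool = (2, 2, 0)
  run P8 (needs (0, 1, 0), free (2, 2, 0)); after release of (3, 2, 3) the pool is (5, 4, 3)
  run P1 (needs (2, 2, 2), free (5, 4, 3)); after release of (0, 0, 2) the pool is (5, 4, 5)
  run P0 (needs (3, 3, 4), free (5, 4, 5)); after release of (1, 1, 1) the pool is (6, 5, 6)
  run P7 (needs (2, 5, 2), free (6, 5, 6)); after release of (2, 1, 0) the pool is (8, 6, 6)


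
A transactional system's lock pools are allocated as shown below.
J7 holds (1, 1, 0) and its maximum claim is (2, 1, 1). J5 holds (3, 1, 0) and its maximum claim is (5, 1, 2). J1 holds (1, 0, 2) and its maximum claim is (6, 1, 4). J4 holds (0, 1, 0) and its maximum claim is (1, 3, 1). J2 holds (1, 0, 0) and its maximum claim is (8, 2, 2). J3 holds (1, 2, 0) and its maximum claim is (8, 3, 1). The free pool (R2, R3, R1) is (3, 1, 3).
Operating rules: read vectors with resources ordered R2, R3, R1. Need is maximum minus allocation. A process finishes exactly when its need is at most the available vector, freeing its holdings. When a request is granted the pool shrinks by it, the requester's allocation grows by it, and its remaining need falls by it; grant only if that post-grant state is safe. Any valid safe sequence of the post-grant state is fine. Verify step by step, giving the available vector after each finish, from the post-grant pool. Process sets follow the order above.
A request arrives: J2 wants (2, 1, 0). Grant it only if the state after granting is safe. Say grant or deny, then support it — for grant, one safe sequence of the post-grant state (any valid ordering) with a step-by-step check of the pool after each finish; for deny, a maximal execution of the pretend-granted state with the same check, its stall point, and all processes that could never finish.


GRANT. The post-grant state is safe; one safe sequence: J7, J5, J1, J2, J3, J4.
Key observation: with (1, 0, 3) left after the transfer, J7 can run at once — the state stays safe.
Step-by-step check of the post-grant state:
  pool = (1, 0, 3)
  J7 needs (1, 0, 1) <= (1, 0, 3) -> finishes; pool += (1, 1, 0) = (2, 1, 3)
  J5 needs (2, 0, 2) <= (2, 1, 3) -> finishes; pool += (3, 1, 0) = (5, 2, 3)
  J1 needs (5, 1, 2) <= (5, 2, 3) -> finishes; pool += (1, 0, 2) = (6, 2, 5)
  J2 needs (5, 1, 2) <= (6, 2, 5) -> finishes; pool += (3, 1, 0) = (9, 3, 5)
  J3 needs (7, 1, 1) <= (9, 3, 5) -> finishes; pool += (1, 2, 0) = (10, 5, 5)
  J4 needs (1, 2, 1) <= (10, 5, 5) -> finishes; pool += (0, 1, 0) = (10, 6, 5)


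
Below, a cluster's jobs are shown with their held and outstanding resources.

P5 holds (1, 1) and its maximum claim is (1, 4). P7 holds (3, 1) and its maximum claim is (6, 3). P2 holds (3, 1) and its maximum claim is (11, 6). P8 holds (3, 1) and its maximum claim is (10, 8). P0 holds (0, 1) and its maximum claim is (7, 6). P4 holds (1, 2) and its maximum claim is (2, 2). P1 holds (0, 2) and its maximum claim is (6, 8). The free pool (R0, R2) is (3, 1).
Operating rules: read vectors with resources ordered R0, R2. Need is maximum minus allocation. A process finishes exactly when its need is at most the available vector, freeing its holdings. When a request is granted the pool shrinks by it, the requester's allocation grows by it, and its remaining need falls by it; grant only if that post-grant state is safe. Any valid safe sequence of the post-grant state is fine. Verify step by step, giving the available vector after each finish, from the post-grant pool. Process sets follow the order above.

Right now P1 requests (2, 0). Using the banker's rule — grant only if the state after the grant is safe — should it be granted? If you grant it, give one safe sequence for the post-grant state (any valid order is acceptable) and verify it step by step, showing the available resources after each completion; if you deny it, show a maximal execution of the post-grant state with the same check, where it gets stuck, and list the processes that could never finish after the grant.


DENY. Granting would leave the state unsafe.
Key observation: after P4, P5, P7 the pool peaks at (6, 5), and each blocked process is short somewhere: P2 on R0; P8 on R0, R2; P0 on R0; P1 on R2.
After a pretend grant, a maximal execution: P4, P5, P7 — then nothing else fits. Walking it through:
  pool = (1, 1)
  run P4 (needs (1, 0), free (1, 1)); after release of (1, 2) the pool is (2, 3)
  run P5 (needs (0, 3), free (2, 3)); after release of (1, 1) the pool is (3, 4)
  run P7 (needs (3, 2), free (3, 4)); after release of (3, 1) the pool is (6, 5)
  P2 still needs (8, 5) but only (6, 5) is free — short on R0
  P8 still needs (7, 7) but only (6, 5) is free — short on R0 and R2
  P0 still needs (7, 5) but only (6, 5) is free — short on R0
  P1 still needs (4, 6) but only (6, 5) is free — short on R2
Had the request been granted, P2, P8, P0 and P1 could never finish.


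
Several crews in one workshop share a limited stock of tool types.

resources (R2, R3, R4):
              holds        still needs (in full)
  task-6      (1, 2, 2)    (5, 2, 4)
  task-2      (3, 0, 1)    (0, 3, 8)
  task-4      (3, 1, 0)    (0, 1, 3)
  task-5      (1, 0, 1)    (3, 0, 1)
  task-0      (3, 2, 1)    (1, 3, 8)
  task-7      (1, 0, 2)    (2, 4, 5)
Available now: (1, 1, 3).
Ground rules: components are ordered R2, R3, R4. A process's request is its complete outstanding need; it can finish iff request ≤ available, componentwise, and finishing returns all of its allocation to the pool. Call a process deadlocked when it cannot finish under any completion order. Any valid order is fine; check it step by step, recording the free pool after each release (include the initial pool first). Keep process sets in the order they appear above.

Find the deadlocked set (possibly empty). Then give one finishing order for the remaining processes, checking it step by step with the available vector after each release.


The deadlocked set is empty.
Key observation: task-4 leads a chain of completions in which each release enables another process.
A valid finishing order for the others: task-4, task-5, task-6, task-7, task-0, task-2. Step-by-step check:
  pool = (1, 1, 3)
  task-4: need (0, 1, 3) fits (1, 1, 3); releases (3, 1, 0), pool now (4, 2, 3)
  task-5: need (3, 0, 1) fits (4, 2, 3); releases (1, 0, 1), pool now (5, 2, 4)
  task-6: need (5, 2, 4) fits (5, 2, 4); releases (1, 2, 2), pool now (6, 4, 6)
  task-7: need (2, 4, 5) fits (6, 4, 6); releases (1, 0, 2), pool now (7, 4, 8)
  task-0: need (1, 3, 8) fits (7, 4, 8); releases (3, 2, 1), pool now (10, 6, 9)
  task-2: need (0, 3, 8) fits (10, 6, 9); releases (3, 0, 1), pool now (13, 6, 10)


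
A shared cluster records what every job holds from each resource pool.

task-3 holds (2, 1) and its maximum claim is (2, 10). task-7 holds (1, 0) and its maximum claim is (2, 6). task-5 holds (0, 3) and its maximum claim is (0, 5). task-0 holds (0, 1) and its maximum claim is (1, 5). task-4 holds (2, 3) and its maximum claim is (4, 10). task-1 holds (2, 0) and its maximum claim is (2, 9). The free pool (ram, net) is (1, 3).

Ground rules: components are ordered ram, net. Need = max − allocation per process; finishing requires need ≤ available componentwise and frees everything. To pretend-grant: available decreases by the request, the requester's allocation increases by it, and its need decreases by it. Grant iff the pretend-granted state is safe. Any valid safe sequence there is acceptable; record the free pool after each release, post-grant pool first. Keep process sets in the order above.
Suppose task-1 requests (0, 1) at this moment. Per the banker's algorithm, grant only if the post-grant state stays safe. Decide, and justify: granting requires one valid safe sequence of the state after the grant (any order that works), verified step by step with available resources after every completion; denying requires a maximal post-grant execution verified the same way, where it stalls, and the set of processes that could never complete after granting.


DENY: after the grant no complete ordering would exist.
Key observation: the pool after task-5, task-0, task-7 is (2, 6); every surviving request exceeds it in net, so progress ends there.
Pretend the grant happened; the run task-5, task-0, task-7 goes as far as possible. Verifying each step:
  pool = (1, 2)
  task-5 needs (0, 2) <= (1, 2) -> finishes; pool += (0, 3) = (1, 5)
  task-0 needs (1, 4) <= (1, 5) -> finishes; pool += (0, 1) = (1, 6)
  task-7 needs (1, 6) <= (1, 6) -> finishes; pool += (1, 0) = (2, 6)
  blocked: task-3 wants (0, 9), pool (2, 6) — not enough net
  blocked: task-4 wants (2, 7), pool (2, 6) — not enough net
  blocked: task-1 wants (0, 8), pool (2, 6) — not enough net
Post-grant, the permanently blocked set is task-3, task-4 and task-1.


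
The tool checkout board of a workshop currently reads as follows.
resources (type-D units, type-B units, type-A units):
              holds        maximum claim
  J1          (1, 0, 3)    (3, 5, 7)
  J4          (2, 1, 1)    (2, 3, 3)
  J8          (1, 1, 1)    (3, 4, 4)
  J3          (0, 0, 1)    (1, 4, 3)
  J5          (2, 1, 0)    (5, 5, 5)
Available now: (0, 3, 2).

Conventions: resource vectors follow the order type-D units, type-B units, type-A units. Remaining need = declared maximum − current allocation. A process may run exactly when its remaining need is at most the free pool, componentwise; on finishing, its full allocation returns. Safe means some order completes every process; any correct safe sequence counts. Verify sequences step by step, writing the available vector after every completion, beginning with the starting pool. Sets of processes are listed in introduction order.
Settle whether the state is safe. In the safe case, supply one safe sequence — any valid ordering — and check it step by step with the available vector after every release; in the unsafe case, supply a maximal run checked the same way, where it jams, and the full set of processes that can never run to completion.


The state is SAFE; one workable sequence: J4, J8, J3, J5, J1.
Key observation: J4 is the earliest step where a requested resource binds exactly: need (0, 2, 2), pool (0, 3, 2) at its turn.
Check, step by step:
  pool = (0, 3, 2)
  J4 needs (0, 2, 2) <= (0, 3, 2) -> finishes; pool += (2, 1, 1) = (2, 4, 3)
  J8 needs (2, 3, 3) <= (2, 4, 3) -> finishes; pool += (1, 1, 1) = (3, 5, 4)
  J3 needs (1, 4, 2) <= (3, 5, 4) -> finishes; pool += (0, 0, 1) = (3, 5, 5)
  J5 needs (3, 4, 5) <= (3, 5, 5) -> finishes; pool += (2, 1, 0) = (5, 6, 5)
  J1 needs (2, 5, 4) <= (5, 6, 5) -> finishes; pool += (1, 0, 3) = (6, 6, 8)


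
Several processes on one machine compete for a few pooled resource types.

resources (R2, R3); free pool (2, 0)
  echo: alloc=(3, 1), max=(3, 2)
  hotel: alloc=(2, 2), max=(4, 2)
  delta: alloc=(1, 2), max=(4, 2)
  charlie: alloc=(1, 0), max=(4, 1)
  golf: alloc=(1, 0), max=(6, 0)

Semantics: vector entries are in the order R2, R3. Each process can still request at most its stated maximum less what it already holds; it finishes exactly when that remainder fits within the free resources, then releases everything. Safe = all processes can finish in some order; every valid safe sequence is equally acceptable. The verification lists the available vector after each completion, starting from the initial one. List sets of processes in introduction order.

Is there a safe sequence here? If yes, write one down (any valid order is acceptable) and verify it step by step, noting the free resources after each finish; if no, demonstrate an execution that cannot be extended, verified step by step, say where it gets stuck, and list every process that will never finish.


SAFE — a valid safe sequence is hotel, echo, charlie, delta, golf.
Key observation: hotel is the earliest step where a requested resource binds exactly: need (2, 0), pool (2, 0) at its turn.
Walking it through:
  pool = (2, 0)
  run hotel (needs (2, 0), free (2, 0)); after release of (2, 2) the pool is (4, 2)
  run echo (needs (0, 1), free (4, 2)); after release of (3, 1) the pool is (7, 3)
  run charlie (needs (3, 1), free (7, 3)); after release of (1, 0) the pool is (8, 3)
  run delta (needs (3, 0), free (8, 3)); after release of (1, 2) the pool is (9, 5)
  run golf (needs (5, 0), free (9, 5)); after release of (1, 0) the pool is (10, 5)


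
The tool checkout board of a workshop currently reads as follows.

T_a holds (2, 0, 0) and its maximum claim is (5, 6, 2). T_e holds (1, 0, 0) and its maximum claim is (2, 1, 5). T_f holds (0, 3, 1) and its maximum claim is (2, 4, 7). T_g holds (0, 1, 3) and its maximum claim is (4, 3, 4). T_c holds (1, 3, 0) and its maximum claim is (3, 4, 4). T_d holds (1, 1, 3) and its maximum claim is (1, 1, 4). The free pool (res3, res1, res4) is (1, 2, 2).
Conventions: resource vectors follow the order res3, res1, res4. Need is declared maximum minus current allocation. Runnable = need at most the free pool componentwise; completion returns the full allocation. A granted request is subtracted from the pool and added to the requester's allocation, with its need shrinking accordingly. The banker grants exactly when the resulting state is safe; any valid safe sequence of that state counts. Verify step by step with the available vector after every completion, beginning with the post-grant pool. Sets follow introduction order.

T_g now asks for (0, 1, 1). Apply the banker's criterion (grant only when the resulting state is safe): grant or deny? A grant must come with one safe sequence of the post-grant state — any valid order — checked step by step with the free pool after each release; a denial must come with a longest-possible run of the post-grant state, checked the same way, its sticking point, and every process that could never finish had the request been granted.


DENY: after the grant no complete ordering would exist.
Key observation: after T_d, T_c the pool peaks at (3, 5, 4), and each blocked process is short somewhere: T_a on res1; T_e on res4; T_f on res4; T_g on res3.
After a pretend grant, a maximal execution: T_d, T_c — then nothing else fits. Step-by-step check:
  pool = (1, 1, 1)
  T_d: need (0, 0, 1) fits (1, 1, 1); releases (1, 1, 3), pool now (2, 2, 4)
  T_c: need (2, 1, 4) fits (2, 2, 4); releases (1, 3, 0), pool now (3, 5, 4)
  blocked: T_a wants (3, 6, 2), pool (3, 5, 4) — not enough res1
  blocked: T_e wants (1, 1, 5), pool (3, 5, 4) — not enough res4
  blocked: T_f wants (2, 1, 6), pool (3, 5, 4) — not enough res4
  blocked: T_g wants (4, 1, 0), pool (3, 5, 4) — not enough res3
Had the request been granted, T_a, T_e, T_f and T_g could never finish.


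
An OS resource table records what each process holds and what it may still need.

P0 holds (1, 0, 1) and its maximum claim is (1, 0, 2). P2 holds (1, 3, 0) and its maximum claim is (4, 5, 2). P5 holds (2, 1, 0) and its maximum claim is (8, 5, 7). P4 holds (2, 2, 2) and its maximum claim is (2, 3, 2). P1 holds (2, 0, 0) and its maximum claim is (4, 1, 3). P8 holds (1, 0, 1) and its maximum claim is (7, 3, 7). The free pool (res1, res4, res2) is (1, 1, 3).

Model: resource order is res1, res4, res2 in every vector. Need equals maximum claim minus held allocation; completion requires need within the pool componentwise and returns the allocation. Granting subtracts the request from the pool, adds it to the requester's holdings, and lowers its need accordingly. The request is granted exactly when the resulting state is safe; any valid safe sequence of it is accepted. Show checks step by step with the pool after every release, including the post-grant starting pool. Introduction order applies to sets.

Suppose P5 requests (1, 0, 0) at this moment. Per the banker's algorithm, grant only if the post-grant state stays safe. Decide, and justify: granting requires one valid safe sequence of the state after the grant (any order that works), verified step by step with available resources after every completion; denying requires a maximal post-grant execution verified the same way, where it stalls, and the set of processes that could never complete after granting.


GRANT — the state after the grant stays safe, e.g. via P0, P4, P2, P1, P8, P5.
Key observation: even at the reduced pool (0, 1, 3), P0 fits immediately, so safety survives the grant.
Verifying the post-grant state step by step:
  pool = (0, 1, 3)
  P0: need (0, 0, 1) fits (0, 1, 3); releases (1, 0, 1), pool now (1, 1, 4)
  P4: need (0, 1, 0) fits (1, 1, 4); releases (2, 2, 2), pool now (3, 3, 6)
  P2: need (3, 2, 2) fits (3, 3, 6); releases (1, 3, 0), pool now (4, 6, 6)
  P1: need (2, 1, 3) fits (4, 6, 6); releases (2, 0, 0), pool now (6, 6, 6)
  P8: need (6, 3, 6) fits (6, 6, 6); releases (1, 0, 1), pool now (7, 6, 7)
  P5: need (5, 4, 7) fits (7, 6, 7); releases (3, 1, 0), pool now (10, 7, 7)
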